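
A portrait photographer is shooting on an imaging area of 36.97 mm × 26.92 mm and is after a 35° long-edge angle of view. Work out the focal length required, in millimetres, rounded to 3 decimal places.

From α = 2·arctan(w/2f) we get f = w / (2·tan(α/2)).
With w = 36.97 mm and α/2 = 17.5°, tan(α/2) ≈ 0.31530, so f ≈ 36.97 / 0.63060 ≈ 58.6269 mm.

58.627 mm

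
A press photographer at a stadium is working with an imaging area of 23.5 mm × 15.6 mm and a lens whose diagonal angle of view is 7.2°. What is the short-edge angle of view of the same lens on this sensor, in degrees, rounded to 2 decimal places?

3.99°

Sensor diagonal = √(23.5² + 15.6²) = √795.6100 ≈ 28.2066 mm.
From the diagonal AOV: f = 28.2066 / (2·tan(3.6°)) = 28.2066 / 0.12583 ≈ 224.1652 mm.
Short-edge AOV = 2·arctan(15.6 / (2 × 224.1652)) = 2·arctan(0.03480) ≈ 3.9857°.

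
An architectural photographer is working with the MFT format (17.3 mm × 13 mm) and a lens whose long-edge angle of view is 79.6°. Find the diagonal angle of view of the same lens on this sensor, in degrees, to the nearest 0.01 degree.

From the long-edge AOV: f = 17.3 / (2·tan(39.8°)) = 17.3 / 1.66634 ≈ 10.3821 mm.
Sensor diagonal = √(17.3² + 13²) = √468.2900 ≈ 21.6400 mm.
Diagonal AOV = 2·arctan(21.6400 / (2 × 10.3821)) = 2·arctan(1.04218) ≈ 92.3667°.

92.37°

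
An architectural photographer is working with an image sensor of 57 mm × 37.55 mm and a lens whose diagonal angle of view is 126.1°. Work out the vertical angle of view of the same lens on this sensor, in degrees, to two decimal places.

Sensor diagonal = √(57² + 37.55²) = √4659.0025 ≈ 68.2569 mm.
From the diagonal AOV: f = 68.2569 / (2·tan(63.05°)) = 68.2569 / 3.93370 ≈ 17.3518 mm.
Vertical AOV = 2·arctan(37.55 / (2 × 17.3518)) = 2·arctan(1.08202) ≈ 94.5119°.

94.51°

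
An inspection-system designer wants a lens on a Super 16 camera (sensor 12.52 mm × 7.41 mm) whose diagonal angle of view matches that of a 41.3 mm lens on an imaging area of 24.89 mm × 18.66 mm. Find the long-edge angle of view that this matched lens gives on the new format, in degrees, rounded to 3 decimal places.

35.915°

Sensor diagonal = √(24.89² + 18.66²) = √967.7077 ≈ 31.1080 mm.
Sensor diagonal = √(12.52² + 7.41²) = √211.6585 ≈ 14.5485 mm.
Equal diagonal AOV ⇒ f₂ = f₁ · 14.5485/31.1080 = 41.3 × 0.46768 ≈ 19.3150 mm.
Long-edge AOV on the new format = 2·arctan(12.52 / (2 × 19.3150)) = 2·arctan(0.32410) ≈ 35.9150°.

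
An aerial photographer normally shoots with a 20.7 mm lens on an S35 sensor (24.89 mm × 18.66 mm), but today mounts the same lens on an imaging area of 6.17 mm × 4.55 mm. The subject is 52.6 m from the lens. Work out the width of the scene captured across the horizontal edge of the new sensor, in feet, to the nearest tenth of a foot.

51.4 ft

The focal length stays 20.7 mm; the relevant sensor dimension is now w = 6.17 mm. Object distance dₒ = 52.6 m = 52600 mm.
Thin-lens field width W = w·(dₒ − f)/f = 6.17 × (52600 − 20.7)/20.7 ≈ 15672.187 mm = 15672.187/304.8 ft = 51.4179 ft.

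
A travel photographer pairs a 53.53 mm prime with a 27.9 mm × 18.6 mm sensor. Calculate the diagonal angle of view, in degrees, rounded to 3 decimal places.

Sensor diagonal = √(27.9² + 18.6²) = √1124.3700 ≈ 33.5316 mm.
Angle of view α = 2·arctan(d/2f) with d = 33.5316 mm and f = 53.53 mm.
d/2f = 0.31320; arctan(0.31320) ≈ 17.3908°, so α ≈ 34.7815°.

34.782°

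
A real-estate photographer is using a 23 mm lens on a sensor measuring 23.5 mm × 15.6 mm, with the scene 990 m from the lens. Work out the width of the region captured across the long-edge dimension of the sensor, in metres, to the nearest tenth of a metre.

1011.5 m

dₒ: 990 m = 990000 mm.
Similar triangles through the lens centre give W/dₒ = w/dᵢ; with 1/f = 1/dₒ + 1/dᵢ this gives W = w·(dₒ − f)/f.
W = 23.5 mm × (990000 − 23) / 23 = 23.5 × 43042.4783 ≈ 1011498.239 mm = 1011.5 m.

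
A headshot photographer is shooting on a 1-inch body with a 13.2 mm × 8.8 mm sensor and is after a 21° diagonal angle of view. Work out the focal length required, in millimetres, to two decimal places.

Sensor diagonal = √(13.2² + 8.8²) = √251.6800 ≈ 15.8644 mm.
From α = 2·arctan(d/2f) we get f = d / (2·tan(α/2)).
With d = 15.8644 mm and α/2 = 10.5°, tan(α/2) ≈ 0.18534, so f ≈ 15.8644 / 0.37068 ≈ 42.7984 mm.

42.80 mm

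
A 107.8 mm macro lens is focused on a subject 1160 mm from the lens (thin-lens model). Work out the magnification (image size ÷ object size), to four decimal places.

Thin lens: 1/f = 1/dₒ + 1/dᵢ → 1/dᵢ = 1/107.8 − 1/1160 = 0.0084144 mm⁻¹, so dᵢ ≈ 118.8443 mm.
Magnification m = dᵢ/dₒ = 118.8443/1160 ≈ 0.10245.

0.1025×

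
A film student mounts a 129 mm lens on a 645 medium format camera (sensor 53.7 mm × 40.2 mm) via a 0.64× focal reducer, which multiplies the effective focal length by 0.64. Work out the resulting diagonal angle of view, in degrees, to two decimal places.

Effective focal length f = 129 × 0.64 = 82.56 mm.
Sensor diagonal = √(53.7² + 40.2²) = √4499.7300 ≈ 67.0800 mm.
α = 2·arctan(67.080 / (2 × 82.56)) = 2·arctan(0.40625) ≈ 44.2189°.

44.22°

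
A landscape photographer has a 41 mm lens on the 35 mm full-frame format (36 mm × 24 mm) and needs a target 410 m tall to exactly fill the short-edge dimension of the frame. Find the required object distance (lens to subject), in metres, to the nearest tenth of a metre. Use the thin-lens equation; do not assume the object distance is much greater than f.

W: 410 m = 410000 mm.
Magnification m = h/W = dᵢ/dₒ; combined with 1/f = 1/dₒ + 1/dᵢ this gives dₒ = f·(1 + W/h).
dₒ = 41 mm × (1 + 410000/24) = 41 × 17084.3333 ≈ 700457.667 mm = 700.458 m.

700.5 m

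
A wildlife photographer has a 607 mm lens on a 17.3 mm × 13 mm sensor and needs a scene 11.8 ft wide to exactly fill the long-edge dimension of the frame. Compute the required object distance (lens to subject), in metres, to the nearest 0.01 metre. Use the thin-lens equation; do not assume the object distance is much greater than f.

W: 11.8 ft × 304.8 mm/ft = 3596.64 mm.
Magnification m = w/W = dᵢ/dₒ; combined with 1/f = 1/dₒ + 1/dᵢ this gives dₒ = f·(1 + W/w).
dₒ = 607 mm × (1 + 3596.64/17.3) = 607 × 208.8983 ≈ 126801.243 mm = 126.801 m.

126.80 m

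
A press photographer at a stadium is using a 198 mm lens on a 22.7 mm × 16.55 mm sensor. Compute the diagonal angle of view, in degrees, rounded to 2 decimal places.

8.12°

Sensor diagonal = √(22.7² + 16.55²) = √789.1925 ≈ 28.0926 mm.
Angle of view α = 2·arctan(d/2f) with d = 28.0926 mm and f = 198 mm.
d/2f = 0.07094; arctan(0.07094) ≈ 4.0578°, so α ≈ 8.1156°.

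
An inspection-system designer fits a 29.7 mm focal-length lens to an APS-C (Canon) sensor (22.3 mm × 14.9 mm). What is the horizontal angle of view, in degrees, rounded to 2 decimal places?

41.15°

Angle of view α = 2·arctan(w/2f) with w = 22.3 mm and f = 29.7 mm.
w/2f = 0.37542; arctan(0.37542) ≈ 20.5772°, so α ≈ 41.1544°.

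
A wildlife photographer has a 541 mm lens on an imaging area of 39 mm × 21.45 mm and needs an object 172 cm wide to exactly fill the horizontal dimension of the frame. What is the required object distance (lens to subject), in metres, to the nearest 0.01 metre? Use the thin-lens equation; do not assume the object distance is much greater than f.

24.40 m

W: 172 cm = 1720 mm.
Magnification m = w/W = dᵢ/dₒ; combined with 1/f = 1/dₒ + 1/dᵢ this gives dₒ = f·(1 + W/w).
dₒ = 541 mm × (1 + 1720/39) = 541 × 45.1026 ≈ 24400.487 mm = 24.4005 m.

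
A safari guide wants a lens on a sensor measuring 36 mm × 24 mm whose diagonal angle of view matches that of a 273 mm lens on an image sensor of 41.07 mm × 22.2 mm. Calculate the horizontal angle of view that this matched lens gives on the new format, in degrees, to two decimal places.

8.14°

Sensor diagonal = √(41.07² + 22.2²) = √2179.5849 ≈ 46.6860 mm.
Sensor diagonal = √(36² + 24²) = √1872.0000 ≈ 43.2666 mm.
Equal diagonal AOV ⇒ f₂ = f₁ · 43.2666/46.6860 = 273 × 0.92676 ≈ 253.0047 mm.
Horizontal AOV on the new format = 2·arctan(36 / (2 × 253.0047)) = 2·arctan(0.07114) ≈ 8.1389°.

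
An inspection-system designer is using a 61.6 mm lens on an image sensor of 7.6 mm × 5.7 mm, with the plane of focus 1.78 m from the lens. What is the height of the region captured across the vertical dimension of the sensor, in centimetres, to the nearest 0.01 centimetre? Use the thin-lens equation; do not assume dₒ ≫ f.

15.90 cm

dₒ: 1.78 m = 1780 mm.
Similar triangles through the lens centre give W/dₒ = h/dᵢ; with 1/f = 1/dₒ + 1/dᵢ this gives W = h·(dₒ − f)/f.
W = 5.7 mm × (1780 − 61.6) / 61.6 = 5.7 × 27.8961 ≈ 159.008 mm = 15.9008 cm.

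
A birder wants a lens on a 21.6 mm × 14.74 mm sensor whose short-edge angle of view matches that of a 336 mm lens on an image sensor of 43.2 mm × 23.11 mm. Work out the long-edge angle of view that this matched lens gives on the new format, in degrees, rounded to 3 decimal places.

5.770°

Equal short-edge AOV ⇒ f₂ = f₁ · 14.74/23.11 = 336 × 0.63782 ≈ 214.3072 mm.
Long-edge AOV on the new format = 2·arctan(21.6 / (2 × 214.3072)) = 2·arctan(0.05039) ≈ 5.7700°.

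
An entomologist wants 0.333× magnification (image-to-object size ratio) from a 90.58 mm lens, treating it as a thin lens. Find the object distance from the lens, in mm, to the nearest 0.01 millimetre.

With m = dᵢ/dₒ and 1/f = 1/dₒ + 1/dᵢ, substituting dᵢ = m·dₒ gives 1/f = (1 + 1/m)/dₒ, hence dₒ = f·(1 + 1/m).
dₒ = 90.58 × (1 + 1/0.333) = 90.58 × 4.00300 ≈ 362.592 mm.

362.59 mm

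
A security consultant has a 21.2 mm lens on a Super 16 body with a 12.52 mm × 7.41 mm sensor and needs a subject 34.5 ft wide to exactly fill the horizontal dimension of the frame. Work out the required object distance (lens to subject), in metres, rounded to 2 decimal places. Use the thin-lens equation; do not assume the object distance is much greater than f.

W: 34.5 ft × 304.8 mm/ft = 10515.60 mm.
Magnification m = w/W = dᵢ/dₒ; combined with 1/f = 1/dₒ + 1/dᵢ this gives dₒ = f·(1 + W/w).
dₒ = 21.2 mm × (1 + 10515.6/12.52) = 21.2 × 840.9041 ≈ 17827.167 mm = 17.8272 m.

17.83 m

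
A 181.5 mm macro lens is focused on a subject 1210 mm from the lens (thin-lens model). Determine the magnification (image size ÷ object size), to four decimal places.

Thin lens: 1/f = 1/dₒ + 1/dᵢ → 1/dᵢ = 1/181.5 − 1/1210 = 0.0046832 mm⁻¹, so dᵢ ≈ 213.5294 mm.
Magnification m = dᵢ/dₒ = 213.5294/1210 ≈ 0.17647.

0.1765×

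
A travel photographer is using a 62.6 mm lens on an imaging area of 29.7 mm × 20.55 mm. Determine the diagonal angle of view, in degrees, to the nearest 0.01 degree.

Sensor diagonal = √(29.7² + 20.55²) = √1304.3925 ≈ 36.1164 mm.
Angle of view α = 2·arctan(d/2f) with d = 36.1164 mm and f = 62.6 mm.
d/2f = 0.28847; arctan(0.28847) ≈ 16.0912°, so α ≈ 32.1825°.

32.18°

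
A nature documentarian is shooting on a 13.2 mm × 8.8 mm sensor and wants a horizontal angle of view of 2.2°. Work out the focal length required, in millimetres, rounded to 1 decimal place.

343.7 mm

From α = 2·arctan(w/2f) we get f = w / (2·tan(α/2)).
With w = 13.2 mm and α/2 = 1.1°, tan(α/2) ≈ 0.01920, so f ≈ 13.2 / 0.03840 ≈ 343.7324 mm.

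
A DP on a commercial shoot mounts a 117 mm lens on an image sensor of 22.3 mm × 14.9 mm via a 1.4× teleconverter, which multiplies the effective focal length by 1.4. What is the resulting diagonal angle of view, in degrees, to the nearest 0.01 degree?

9.36°

Effective focal length f = 117 × 1.4 = 163.8 mm.
Sensor diagonal = √(22.3² + 14.9²) = √719.3000 ≈ 26.8198 mm.
α = 2·arctan(26.820 / (2 × 163.8)) = 2·arctan(0.08187) ≈ 9.3604°.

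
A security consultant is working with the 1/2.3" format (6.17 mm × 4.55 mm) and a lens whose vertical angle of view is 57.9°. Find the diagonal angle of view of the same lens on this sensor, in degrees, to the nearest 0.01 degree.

85.97°

From the vertical AOV: f = 4.55 / (2·tan(28.95°)) = 4.55 / 1.10634 ≈ 4.1127 mm.
Sensor diagonal = √(6.17² + 4.55²) = √58.7714 ≈ 7.6663 mm.
Diagonal AOV = 2·arctan(7.6663 / (2 × 4.1127)) = 2·arctan(0.93203) ≈ 85.9702°.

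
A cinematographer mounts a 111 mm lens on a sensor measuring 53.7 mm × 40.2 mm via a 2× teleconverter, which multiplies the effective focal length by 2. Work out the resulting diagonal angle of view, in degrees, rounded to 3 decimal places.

Effective focal length f = 111 × 2 = 222 mm.
Sensor diagonal = √(53.7² + 40.2²) = √4499.7300 ≈ 67.0800 mm.
α = 2·arctan(67.080 / (2 × 222)) = 2·arctan(0.15108) ≈ 17.1827°.

17.183°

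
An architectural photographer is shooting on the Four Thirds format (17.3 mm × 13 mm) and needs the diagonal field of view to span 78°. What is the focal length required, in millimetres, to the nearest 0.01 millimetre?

Sensor diagonal = √(17.3² + 13²) = √468.2900 ≈ 21.6400 mm.
From α = 2·arctan(d/2f) we get f = d / (2·tan(α/2)).
With d = 21.6400 mm and α/2 = 39°, tan(α/2) ≈ 0.80978, so f ≈ 21.6400 / 1.61957 ≈ 13.3616 mm.

13.36 mm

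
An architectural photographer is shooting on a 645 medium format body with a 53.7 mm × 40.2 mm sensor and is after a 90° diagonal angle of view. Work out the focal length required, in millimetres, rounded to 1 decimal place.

Sensor diagonal = √(53.7² + 40.2²) = √4499.7300 ≈ 67.0800 mm.
From α = 2·arctan(d/2f) we get f = d / (2·tan(α/2)).
With d = 67.0800 mm and α/2 = 45°, tan(α/2) ≈ 1.00000, so f ≈ 67.0800 / 2.00000 ≈ 33.5400 mm.

33.5 mm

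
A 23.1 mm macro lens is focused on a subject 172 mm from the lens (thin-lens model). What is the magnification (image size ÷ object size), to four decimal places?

0.1551×

Thin lens: 1/f = 1/dₒ + 1/dᵢ → 1/dᵢ = 1/23.1 − 1/172 = 0.0374761 mm⁻¹, so dᵢ ≈ 26.6837 mm.
Magnification m = dᵢ/dₒ = 26.6837/172 ≈ 0.15514.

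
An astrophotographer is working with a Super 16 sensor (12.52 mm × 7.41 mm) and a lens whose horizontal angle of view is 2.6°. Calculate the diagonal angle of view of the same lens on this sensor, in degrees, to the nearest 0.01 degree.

3.02°

From the horizontal AOV: f = 12.52 / (2·tan(1.3°)) = 12.52 / 0.04539 ≈ 275.8539 mm.
Sensor diagonal = √(12.52² + 7.41²) = √211.6585 ≈ 14.5485 mm.
Diagonal AOV = 2·arctan(14.5485 / (2 × 275.8539)) = 2·arctan(0.02637) ≈ 3.0211°.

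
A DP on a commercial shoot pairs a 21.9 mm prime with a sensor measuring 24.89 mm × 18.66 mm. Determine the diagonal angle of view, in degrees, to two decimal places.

Sensor diagonal = √(24.89² + 18.66²) = √967.7077 ≈ 31.1080 mm.
Angle of view α = 2·arctan(d/2f) with d = 31.1080 mm and f = 21.9 mm.
d/2f = 0.71023; arctan(0.71023) ≈ 35.3834°, so α ≈ 70.7669°.

70.77°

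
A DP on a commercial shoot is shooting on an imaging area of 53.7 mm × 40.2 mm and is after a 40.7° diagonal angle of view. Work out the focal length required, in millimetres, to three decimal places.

90.428 mm

Sensor diagonal = √(53.7² + 40.2²) = √4499.7300 ≈ 67.0800 mm.
From α = 2·arctan(d/2f) we get f = d / (2·tan(α/2)).
With d = 67.0800 mm and α/2 = 20.35°, tan(α/2) ≈ 0.37090, so f ≈ 67.0800 / 0.74181 ≈ 90.4278 mm.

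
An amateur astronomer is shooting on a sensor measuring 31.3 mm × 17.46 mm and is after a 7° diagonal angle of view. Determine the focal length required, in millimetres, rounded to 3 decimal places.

292.994 mm

Sensor diagonal = √(31.3² + 17.46²) = √1284.5416 ≈ 35.8405 mm.
From α = 2·arctan(d/2f) we get f = d / (2·tan(α/2)).
With d = 35.8405 mm and α/2 = 3.5°, tan(α/2) ≈ 0.06116, so f ≈ 35.8405 / 0.12233 ≈ 292.9935 mm.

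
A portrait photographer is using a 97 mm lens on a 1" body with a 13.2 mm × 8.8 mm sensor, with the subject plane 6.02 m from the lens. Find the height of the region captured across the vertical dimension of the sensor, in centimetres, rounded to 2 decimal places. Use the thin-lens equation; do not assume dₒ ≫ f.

dₒ: 6.02 m = 6020 mm.
Similar triangles through the lens centre give W/dₒ = h/dᵢ; with 1/f = 1/dₒ + 1/dᵢ this gives W = h·(dₒ − f)/f.
W = 8.8 mm × (6020 − 97) / 97 = 8.8 × 61.0619 ≈ 537.344 mm = 53.7344 cm.

53.73 cm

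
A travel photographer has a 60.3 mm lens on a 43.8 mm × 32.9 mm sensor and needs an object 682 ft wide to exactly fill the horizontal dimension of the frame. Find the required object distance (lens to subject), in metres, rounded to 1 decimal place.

286.2 m

W: 682 ft × 304.8 mm/ft = 207873.59 mm.
Magnification m = w/W = dᵢ/dₒ; combined with 1/f = 1/dₒ + 1/dᵢ this gives dₒ = f·(1 + W/w).
dₒ = 60.3 mm × (1 + 207874/43.8) = 60.3 × 4746.9725 ≈ 286242.439 mm = 286.242 m.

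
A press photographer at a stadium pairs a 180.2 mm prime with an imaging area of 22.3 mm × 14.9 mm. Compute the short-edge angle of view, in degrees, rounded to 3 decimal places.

4.735°

Angle of view α = 2·arctan(h/2f) with h = 14.9 mm and f = 180.2 mm.
h/2f = 0.04134; arctan(0.04134) ≈ 2.3674°, so α ≈ 4.7349°.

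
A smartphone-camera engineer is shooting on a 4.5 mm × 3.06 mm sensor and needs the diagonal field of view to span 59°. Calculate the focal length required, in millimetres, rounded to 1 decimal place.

4.8 mm

Sensor diagonal = √(4.5² + 3.06²) = √29.6136 ≈ 5.4418 mm.
From α = 2·arctan(d/2f) we get f = d / (2·tan(α/2)).
With d = 5.4418 mm and α/2 = 29.5°, tan(α/2) ≈ 0.56577, so f ≈ 5.4418 / 1.13155 ≈ 4.8092 mm.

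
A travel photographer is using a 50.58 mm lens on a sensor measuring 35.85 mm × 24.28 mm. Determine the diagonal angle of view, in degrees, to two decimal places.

Sensor diagonal = √(35.85² + 24.28²) = √1874.7409 ≈ 43.2983 mm.
Angle of view α = 2·arctan(d/2f) with d = 43.2983 mm and f = 50.58 mm.
d/2f = 0.42802; arctan(0.42802) ≈ 23.1718°, so α ≈ 46.3436°.

46.34°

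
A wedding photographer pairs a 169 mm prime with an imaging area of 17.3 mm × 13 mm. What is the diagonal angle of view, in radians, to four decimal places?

0.1279 rad

Sensor diagonal = √(17.3² + 13²) = √468.2900 ≈ 21.6400 mm.
Angle of view α = 2·arctan(d/2f) with d = 21.6400 mm and f = 169 mm.
d/2f = 0.06402; arctan(0.06402) ≈ 0.0639 rad, so α ≈ 0.1279 rad.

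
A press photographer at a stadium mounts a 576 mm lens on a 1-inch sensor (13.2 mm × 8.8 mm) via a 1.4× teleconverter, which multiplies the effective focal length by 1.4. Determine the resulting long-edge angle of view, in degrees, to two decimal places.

Effective focal length f = 576 × 1.4 = 806.4 mm.
α = 2·arctan(13.2 / (2 × 806.4)) = 2·arctan(0.00818) ≈ 0.9379°.

0.94°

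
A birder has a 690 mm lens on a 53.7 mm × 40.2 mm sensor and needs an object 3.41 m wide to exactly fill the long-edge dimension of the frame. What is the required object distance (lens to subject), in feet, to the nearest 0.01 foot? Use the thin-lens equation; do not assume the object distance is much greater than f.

146.02 ft

W: 3.41 m = 3410 mm.
Magnification m = w/W = dᵢ/dₒ; combined with 1/f = 1/dₒ + 1/dᵢ this gives dₒ = f·(1 + W/w).
dₒ = 690 mm × (1 + 3410/53.7) = 690 × 64.5009 ≈ 44505.642 mm = 44505.642/304.8 ft = 146.016 ft.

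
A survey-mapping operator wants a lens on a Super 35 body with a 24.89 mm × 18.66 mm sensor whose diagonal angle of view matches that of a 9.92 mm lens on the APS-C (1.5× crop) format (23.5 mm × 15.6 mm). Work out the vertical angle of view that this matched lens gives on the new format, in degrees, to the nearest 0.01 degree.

80.92°

Sensor diagonal = √(23.5² + 15.6²) = √795.6100 ≈ 28.2066 mm.
Sensor diagonal = √(24.89² + 18.66²) = √967.7077 ≈ 31.1080 mm.
Equal diagonal AOV ⇒ f₂ = f₁ · 31.1080/28.2066 = 9.92 × 1.10286 ≈ 10.9404 mm.
Vertical AOV on the new format = 2·arctan(18.66 / (2 × 10.9404)) = 2·arctan(0.85280) ≈ 80.9152°.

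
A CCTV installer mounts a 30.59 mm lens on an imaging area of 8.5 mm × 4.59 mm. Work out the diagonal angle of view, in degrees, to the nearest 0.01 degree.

Sensor diagonal = √(8.5² + 4.59²) = √93.3181 ≈ 9.6601 mm.
Angle of view α = 2·arctan(d/2f) with d = 9.6601 mm and f = 30.59 mm.
d/2f = 0.15790; arctan(0.15790) ≈ 8.9727°, so α ≈ 17.9455°.

17.95°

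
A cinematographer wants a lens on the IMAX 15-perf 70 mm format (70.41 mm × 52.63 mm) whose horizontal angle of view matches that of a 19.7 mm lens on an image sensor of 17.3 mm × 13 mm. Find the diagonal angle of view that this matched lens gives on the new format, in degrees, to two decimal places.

Equal horizontal AOV ⇒ f₂ = f₁ · 70.41/17.3 = 19.7 × 4.06994 ≈ 80.1779 mm.
Sensor diagonal = √(70.41² + 52.63²) = √7727.4850 ≈ 87.9061 mm.
Diagonal AOV on the new format = 2·arctan(87.9061 / (2 × 80.1779)) = 2·arctan(0.54819) ≈ 57.4626°.

57.46°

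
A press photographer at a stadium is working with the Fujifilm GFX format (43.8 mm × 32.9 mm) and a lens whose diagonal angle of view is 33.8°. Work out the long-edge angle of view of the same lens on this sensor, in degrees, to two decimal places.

27.31°

Sensor diagonal = √(43.8² + 32.9²) = √3000.8500 ≈ 54.7800 mm.
From the diagonal AOV: f = 54.7800 / (2·tan(16.9°)) = 54.7800 / 0.60765 ≈ 90.1511 mm.
Long-edge AOV = 2·arctan(43.8 / (2 × 90.1511)) = 2·arctan(0.24293) ≈ 27.3082°.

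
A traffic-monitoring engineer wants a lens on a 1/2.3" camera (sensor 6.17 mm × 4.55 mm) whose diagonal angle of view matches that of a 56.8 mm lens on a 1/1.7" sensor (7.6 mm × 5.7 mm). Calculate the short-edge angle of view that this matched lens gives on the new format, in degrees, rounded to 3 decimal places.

5.683°

Sensor diagonal = √(7.6² + 5.7²) = √90.2500 ≈ 9.5000 mm.
Sensor diagonal = √(6.17² + 4.55²) = √58.7714 ≈ 7.6663 mm.
Equal diagonal AOV ⇒ f₂ = f₁ · 7.6663/9.5000 = 56.8 × 0.80697 ≈ 45.8361 mm.
Short-edge AOV on the new format = 2·arctan(4.55 / (2 × 45.8361)) = 2·arctan(0.04963) ≈ 5.6829°.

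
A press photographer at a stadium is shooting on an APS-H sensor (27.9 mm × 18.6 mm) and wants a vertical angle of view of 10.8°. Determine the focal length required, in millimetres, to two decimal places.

98.38 mm

From α = 2·arctan(h/2f) we get f = h / (2·tan(α/2)).
With h = 18.6 mm and α/2 = 5.4°, tan(α/2) ≈ 0.09453, so f ≈ 18.6 / 0.18906 ≈ 98.3837 mm.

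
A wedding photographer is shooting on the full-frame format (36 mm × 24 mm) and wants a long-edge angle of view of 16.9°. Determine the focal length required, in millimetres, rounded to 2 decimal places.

121.16 mm

From α = 2·arctan(w/2f) we get f = w / (2·tan(α/2)).
With w = 36 mm and α/2 = 8.45°, tan(α/2) ≈ 0.14856, so f ≈ 36 / 0.29712 ≈ 121.1640 mm.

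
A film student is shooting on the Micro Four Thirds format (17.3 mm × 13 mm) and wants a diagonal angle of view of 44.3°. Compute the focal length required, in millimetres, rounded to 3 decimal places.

Sensor diagonal = √(17.3² + 13²) = √468.2900 ≈ 21.6400 mm.
From α = 2·arctan(d/2f) we get f = d / (2·tan(α/2)).
With d = 21.6400 mm and α/2 = 22.15°, tan(α/2) ≈ 0.40707, so f ≈ 21.6400 / 0.81415 ≈ 26.5799 mm.

26.580 mm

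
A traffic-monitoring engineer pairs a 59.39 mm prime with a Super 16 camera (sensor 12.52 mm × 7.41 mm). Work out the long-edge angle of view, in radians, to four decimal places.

Angle of view α = 2·arctan(w/2f) with w = 12.52 mm and f = 59.39 mm.
w/2f = 0.10540; arctan(0.10540) ≈ 0.1050 rad, so α ≈ 0.2100 rad.

0.2100 rad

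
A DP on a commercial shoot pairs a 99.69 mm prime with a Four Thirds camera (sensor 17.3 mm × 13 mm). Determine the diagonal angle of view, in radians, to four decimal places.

Sensor diagonal = √(17.3² + 13²) = √468.2900 ≈ 21.6400 mm.
Angle of view α = 2·arctan(d/2f) with d = 21.6400 mm and f = 99.69 mm.
d/2f = 0.10854; arctan(0.10854) ≈ 0.1081 rad, so α ≈ 0.2162 rad.

0.2162 rad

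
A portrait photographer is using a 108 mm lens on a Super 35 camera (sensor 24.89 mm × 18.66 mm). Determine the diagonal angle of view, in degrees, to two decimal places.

16.39°

Sensor diagonal = √(24.89² + 18.66²) = √967.7077 ≈ 31.1080 mm.
Angle of view α = 2·arctan(d/2f) with d = 31.1080 mm and f = 108 mm.
d/2f = 0.14402; arctan(0.14402) ≈ 8.1953°, so α ≈ 16.3906°.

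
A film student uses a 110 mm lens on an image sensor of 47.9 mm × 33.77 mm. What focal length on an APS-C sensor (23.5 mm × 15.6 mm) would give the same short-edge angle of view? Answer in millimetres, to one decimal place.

50.8 mm

Equal angle of view means equal height/f ratio, so f₂ = f₁ · (height₂/height₁) = 110 × 15.6/33.77.
f₂ = 110 × 0.46195 ≈ 50.814 mm.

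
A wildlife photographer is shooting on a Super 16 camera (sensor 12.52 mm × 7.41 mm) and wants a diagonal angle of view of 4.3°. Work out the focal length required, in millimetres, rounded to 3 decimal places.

Sensor diagonal = √(12.52² + 7.41²) = √211.6585 ≈ 14.5485 mm.
From α = 2·arctan(d/2f) we get f = d / (2·tan(α/2)).
With d = 14.5485 mm and α/2 = 2.15°, tan(α/2) ≈ 0.03754, so f ≈ 14.5485 / 0.07508 ≈ 193.7618 mm.

193.762 mm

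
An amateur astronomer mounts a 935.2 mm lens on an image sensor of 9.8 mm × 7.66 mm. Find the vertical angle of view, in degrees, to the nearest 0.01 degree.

0.47°

Angle of view α = 2·arctan(h/2f) with h = 7.66 mm and f = 935.2 mm.
h/2f = 0.00410; arctan(0.00410) ≈ 0.2346°, so α ≈ 0.4693°.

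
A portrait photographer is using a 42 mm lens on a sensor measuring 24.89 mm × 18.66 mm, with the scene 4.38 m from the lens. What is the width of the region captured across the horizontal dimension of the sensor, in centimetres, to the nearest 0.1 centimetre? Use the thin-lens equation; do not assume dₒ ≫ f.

257.1 cm

dₒ: 4.38 m = 4380 mm.
Similar triangles through the lens centre give W/dₒ = w/dᵢ; with 1/f = 1/dₒ + 1/dᵢ this gives W = w·(dₒ − f)/f.
W = 24.89 mm × (4380 − 42) / 42 = 24.89 × 103.2857 ≈ 2570.781 mm = 257.078 cm.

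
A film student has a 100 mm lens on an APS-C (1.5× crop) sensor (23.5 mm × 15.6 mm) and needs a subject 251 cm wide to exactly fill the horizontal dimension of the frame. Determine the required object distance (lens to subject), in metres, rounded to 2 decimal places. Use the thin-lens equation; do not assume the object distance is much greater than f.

10.78 m

W: 251 cm = 2510 mm.
Magnification m = w/W = dᵢ/dₒ; combined with 1/f = 1/dₒ + 1/dᵢ this gives dₒ = f·(1 + W/w).
dₒ = 100 mm × (1 + 2510/23.5) = 100 × 107.8085 ≈ 10780.851 mm = 10.7809 m.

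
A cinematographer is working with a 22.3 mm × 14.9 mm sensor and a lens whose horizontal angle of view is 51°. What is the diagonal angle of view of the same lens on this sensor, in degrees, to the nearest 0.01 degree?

59.68°

From the horizontal AOV: f = 22.3 / (2·tan(25.5°)) = 22.3 / 0.95395 ≈ 23.3765 mm.
Sensor diagonal = √(22.3² + 14.9²) = √719.3000 ≈ 26.8198 mm.
Diagonal AOV = 2·arctan(26.8198 / (2 × 23.3765)) = 2·arctan(0.57365) ≈ 59.6814°.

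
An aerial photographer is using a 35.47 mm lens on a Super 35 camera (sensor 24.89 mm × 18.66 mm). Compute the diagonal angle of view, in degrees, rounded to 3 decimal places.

Sensor diagonal = √(24.89² + 18.66²) = √967.7077 ≈ 31.1080 mm.
Angle of view α = 2·arctan(d/2f) with d = 31.1080 mm and f = 35.47 mm.
d/2f = 0.43851; arctan(0.43851) ≈ 23.6780°, so α ≈ 47.3560°.

47.356°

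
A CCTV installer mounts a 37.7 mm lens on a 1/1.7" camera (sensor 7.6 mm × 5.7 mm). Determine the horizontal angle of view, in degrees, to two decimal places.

11.51°

Angle of view α = 2·arctan(w/2f) with w = 7.6 mm and f = 37.7 mm.
w/2f = 0.10080; arctan(0.10080) ≈ 5.7557°, so α ≈ 11.5115°.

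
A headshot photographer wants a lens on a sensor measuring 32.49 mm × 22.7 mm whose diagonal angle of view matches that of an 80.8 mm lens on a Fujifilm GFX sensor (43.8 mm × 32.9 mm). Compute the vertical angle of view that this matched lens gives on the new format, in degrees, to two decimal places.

Sensor diagonal = √(43.8² + 32.9²) = √3000.8500 ≈ 54.7800 mm.
Sensor diagonal = √(32.49² + 22.7²) = √1570.8901 ≈ 39.6345 mm.
Equal diagonal AOV ⇒ f₂ = f₁ · 39.6345/54.7800 = 80.8 × 0.72352 ≈ 58.4604 mm.
Vertical AOV on the new format = 2·arctan(22.7 / (2 × 58.4604)) = 2·arctan(0.19415) ≈ 21.9744°.

21.97°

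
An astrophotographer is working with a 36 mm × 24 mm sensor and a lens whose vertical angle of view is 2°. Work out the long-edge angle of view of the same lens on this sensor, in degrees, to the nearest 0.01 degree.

From the vertical AOV: f = 24 / (2·tan(1°)) = 24 / 0.03491 ≈ 687.4795 mm.
Long-edge AOV = 2·arctan(36 / (2 × 687.4795)) = 2·arctan(0.02618) ≈ 2.9996°.

3.00°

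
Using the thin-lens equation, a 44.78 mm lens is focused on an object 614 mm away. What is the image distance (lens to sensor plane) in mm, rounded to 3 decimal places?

1/dᵢ = 1/f − 1/dₒ = 1/44.78 − 1/614 = 0.0207027 mm⁻¹.
dᵢ = 1/0.0207027 ≈ 48.3028 mm.

48.303 mm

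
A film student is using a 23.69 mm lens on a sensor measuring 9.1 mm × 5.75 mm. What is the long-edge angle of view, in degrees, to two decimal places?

Angle of view α = 2·arctan(w/2f) with w = 9.1 mm and f = 23.69 mm.
w/2f = 0.19206; arctan(0.19206) ≈ 10.8721°, so α ≈ 21.7441°.

21.74°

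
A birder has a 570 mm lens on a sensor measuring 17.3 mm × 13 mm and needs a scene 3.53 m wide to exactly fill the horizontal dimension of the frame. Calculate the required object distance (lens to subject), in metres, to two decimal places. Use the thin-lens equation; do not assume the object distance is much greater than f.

116.88 m

W: 3.53 m = 3530 mm.
Magnification m = w/W = dᵢ/dₒ; combined with 1/f = 1/dₒ + 1/dᵢ this gives dₒ = f·(1 + W/w).
dₒ = 570 mm × (1 + 3530/17.3) = 570 × 205.0462 ≈ 116876.358 mm = 116.876 m.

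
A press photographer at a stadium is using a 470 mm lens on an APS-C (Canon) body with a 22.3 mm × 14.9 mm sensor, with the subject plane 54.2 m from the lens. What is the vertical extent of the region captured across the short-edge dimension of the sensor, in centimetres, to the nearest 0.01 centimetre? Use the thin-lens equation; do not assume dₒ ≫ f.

170.34 cm

dₒ: 54.2 m = 54200 mm.
Similar triangles through the lens centre give W/dₒ = h/dᵢ; with 1/f = 1/dₒ + 1/dᵢ this gives W = h·(dₒ − f)/f.
W = 14.9 mm × (54200 − 470) / 470 = 14.9 × 114.3191 ≈ 1703.355 mm = 170.336 cm.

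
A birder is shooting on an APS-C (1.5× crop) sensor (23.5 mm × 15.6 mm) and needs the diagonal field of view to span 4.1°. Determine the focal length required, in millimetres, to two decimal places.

Sensor diagonal = √(23.5² + 15.6²) = √795.6100 ≈ 28.2066 mm.
From α = 2·arctan(d/2f) we get f = d / (2·tan(α/2)).
With d = 28.2066 mm and α/2 = 2.05°, tan(α/2) ≈ 0.03579, so f ≈ 28.2066 / 0.07159 ≈ 394.0066 mm.

394.01 mm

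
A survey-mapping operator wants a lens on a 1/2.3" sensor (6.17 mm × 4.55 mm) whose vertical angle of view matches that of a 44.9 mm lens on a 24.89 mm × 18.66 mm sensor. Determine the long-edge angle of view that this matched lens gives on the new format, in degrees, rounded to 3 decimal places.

Equal vertical AOV ⇒ f₂ = f₁ · 4.55/18.66 = 44.9 × 0.24384 ≈ 10.9483 mm.
Long-edge AOV on the new format = 2·arctan(6.17 / (2 × 10.9483)) = 2·arctan(0.28178) ≈ 31.4735°.

31.473°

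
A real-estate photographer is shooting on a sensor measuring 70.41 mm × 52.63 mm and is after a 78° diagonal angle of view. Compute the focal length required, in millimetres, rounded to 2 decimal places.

Sensor diagonal = √(70.41² + 52.63²) = √7727.4850 ≈ 87.9061 mm.
From α = 2·arctan(d/2f) we get f = d / (2·tan(α/2)).
With d = 87.9061 mm and α/2 = 39°, tan(α/2) ≈ 0.80978, so f ≈ 87.9061 / 1.61957 ≈ 54.2775 mm.

54.28 mm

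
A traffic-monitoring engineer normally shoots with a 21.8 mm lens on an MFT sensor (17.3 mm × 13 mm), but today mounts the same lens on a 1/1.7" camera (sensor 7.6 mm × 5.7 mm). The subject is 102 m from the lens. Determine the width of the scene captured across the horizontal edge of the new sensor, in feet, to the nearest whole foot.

117 ft

The focal length stays 21.8 mm; the relevant sensor dimension is now w = 7.6 mm. Object distance dₒ = 102 m = 102000 mm.
Thin-lens field width W = w·(dₒ − f)/f = 7.6 × (102000 − 21.8)/21.8 ≈ 35552.033 mm = 35552.033/304.8 ft = 116.641 ft.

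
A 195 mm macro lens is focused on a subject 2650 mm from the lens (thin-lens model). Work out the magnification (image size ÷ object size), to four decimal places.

0.0794×

Thin lens: 1/f = 1/dₒ + 1/dᵢ → 1/dᵢ = 1/195 − 1/2650 = 0.0047508 mm⁻¹, so dᵢ ≈ 210.4888 mm.
Magnification m = dᵢ/dₒ = 210.4888/2650 ≈ 0.07943.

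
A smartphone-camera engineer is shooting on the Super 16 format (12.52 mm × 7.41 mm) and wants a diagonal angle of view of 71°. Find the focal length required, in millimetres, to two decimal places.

Sensor diagonal = √(12.52² + 7.41²) = √211.6585 ≈ 14.5485 mm.
From α = 2·arctan(d/2f) we get f = d / (2·tan(α/2)).
With d = 14.5485 mm and α/2 = 35.5°, tan(α/2) ≈ 0.71329, so f ≈ 14.5485 / 1.42659 ≈ 10.1981 mm.

10.20 mm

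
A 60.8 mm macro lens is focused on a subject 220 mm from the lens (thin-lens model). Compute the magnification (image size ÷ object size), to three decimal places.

Thin lens: 1/f = 1/dₒ + 1/dᵢ → 1/dᵢ = 1/60.8 − 1/220 = 0.0119019 mm⁻¹, so dᵢ ≈ 84.0201 mm.
Magnification m = dᵢ/dₒ = 84.0201/220 ≈ 0.38191.

0.382×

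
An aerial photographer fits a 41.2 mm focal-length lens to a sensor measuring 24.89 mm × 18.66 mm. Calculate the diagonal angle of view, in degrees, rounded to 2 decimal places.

Sensor diagonal = √(24.89² + 18.66²) = √967.7077 ≈ 31.1080 mm.
Angle of view α = 2·arctan(d/2f) with d = 31.1080 mm and f = 41.2 mm.
d/2f = 0.37752; arctan(0.37752) ≈ 20.6827°, so α ≈ 41.3655°.

41.37°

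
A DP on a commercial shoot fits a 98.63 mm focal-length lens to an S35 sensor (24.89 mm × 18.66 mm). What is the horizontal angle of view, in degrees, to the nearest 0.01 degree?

Angle of view α = 2·arctan(w/2f) with w = 24.89 mm and f = 98.63 mm.
w/2f = 0.12618; arctan(0.12618) ≈ 7.1915°, so α ≈ 14.3830°.

14.38°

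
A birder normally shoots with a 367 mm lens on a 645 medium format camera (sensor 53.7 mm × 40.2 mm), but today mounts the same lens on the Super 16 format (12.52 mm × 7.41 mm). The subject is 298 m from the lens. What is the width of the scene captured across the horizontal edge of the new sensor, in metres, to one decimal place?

The focal length stays 367 mm; the relevant sensor dimension is now w = 12.52 mm. Object distance dₒ = 298 m = 298000 mm.
Thin-lens field width W = w·(dₒ − f)/f = 12.52 × (298000 − 367)/367 ≈ 10153.584 mm = 10.1536 m.

10.2 m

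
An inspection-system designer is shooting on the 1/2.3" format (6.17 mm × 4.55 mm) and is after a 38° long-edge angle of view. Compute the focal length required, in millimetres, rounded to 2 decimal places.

From α = 2·arctan(w/2f) we get f = w / (2·tan(α/2)).
With w = 6.17 mm and α/2 = 19°, tan(α/2) ≈ 0.34433, so f ≈ 6.17 / 0.68866 ≈ 8.9595 mm.

8.96 mm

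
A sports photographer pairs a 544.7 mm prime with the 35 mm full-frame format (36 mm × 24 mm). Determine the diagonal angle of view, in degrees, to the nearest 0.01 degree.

Sensor diagonal = √(36² + 24²) = √1872.0000 ≈ 43.2666 mm.
Angle of view α = 2·arctan(d/2f) with d = 43.2666 mm and f = 544.7 mm.
d/2f = 0.03972; arctan(0.03972) ≈ 2.2744°, so α ≈ 4.5487°.

4.55°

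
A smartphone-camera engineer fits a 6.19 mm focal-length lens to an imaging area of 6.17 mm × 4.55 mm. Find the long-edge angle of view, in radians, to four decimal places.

Angle of view α = 2·arctan(w/2f) with w = 6.17 mm and f = 6.19 mm.
w/2f = 0.49838; arctan(0.49838) ≈ 0.4624 rad, so α ≈ 0.9247 rad.

0.9247 rad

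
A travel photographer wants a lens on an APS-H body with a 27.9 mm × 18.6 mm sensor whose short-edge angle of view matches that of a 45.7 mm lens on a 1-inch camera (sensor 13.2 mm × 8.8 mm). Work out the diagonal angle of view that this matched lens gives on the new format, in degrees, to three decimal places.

19.694°

Equal short-edge AOV ⇒ f₂ = f₁ · 18.6/8.8 = 45.7 × 2.11364 ≈ 96.5932 mm.
Sensor diagonal = √(27.9² + 18.6²) = √1124.3700 ≈ 33.5316 mm.
Diagonal AOV on the new format = 2·arctan(33.5316 / (2 × 96.5932)) = 2·arctan(0.17357) ≈ 19.6936°.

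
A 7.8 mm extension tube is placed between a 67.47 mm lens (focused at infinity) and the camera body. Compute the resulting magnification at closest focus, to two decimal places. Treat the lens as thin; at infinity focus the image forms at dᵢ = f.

0.12×

The tube moves the image plane from f to f + e, so dᵢ = 67.47 + 7.8 = 75.27 mm. Focus is achieved when 1/f = 1/dₒ + 1/dᵢ, giving dₒ = 1/(1/f − 1/(f+e)).
Magnification m = dᵢ/dₒ = (f+e)·(1/f − 1/(f+e)) = e/f = 7.8/67.47 ≈ 0.1156.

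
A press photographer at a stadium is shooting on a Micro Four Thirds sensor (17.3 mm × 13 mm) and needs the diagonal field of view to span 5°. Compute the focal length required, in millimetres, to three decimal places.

Sensor diagonal = √(17.3² + 13²) = √468.2900 ≈ 21.6400 mm.
From α = 2·arctan(d/2f) we get f = d / (2·tan(α/2)).
With d = 21.6400 mm and α/2 = 2.5°, tan(α/2) ≈ 0.04366, so f ≈ 21.6400 / 0.08732 ≈ 247.8188 mm.

247.819 mm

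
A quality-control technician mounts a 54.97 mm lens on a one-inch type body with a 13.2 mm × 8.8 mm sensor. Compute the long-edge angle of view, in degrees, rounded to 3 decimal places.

13.693°

Angle of view α = 2·arctan(w/2f) with w = 13.2 mm and f = 54.97 mm.
w/2f = 0.12007; arctan(0.12007) ≈ 6.8465°, so α ≈ 13.6929°.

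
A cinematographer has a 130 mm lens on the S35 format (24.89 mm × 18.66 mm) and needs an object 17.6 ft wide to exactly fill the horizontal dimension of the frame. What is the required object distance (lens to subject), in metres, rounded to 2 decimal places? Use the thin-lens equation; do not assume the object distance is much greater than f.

28.15 m

W: 17.6 ft × 304.8 mm/ft = 5364.48 mm.
Magnification m = w/W = dᵢ/dₒ; combined with 1/f = 1/dₒ + 1/dᵢ this gives dₒ = f·(1 + W/w).
dₒ = 130 mm × (1 + 5364.48/24.89) = 130 × 216.5275 ≈ 28148.577 mm = 28.1486 m.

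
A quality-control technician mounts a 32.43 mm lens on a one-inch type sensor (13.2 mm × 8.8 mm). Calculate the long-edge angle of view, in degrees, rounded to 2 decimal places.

Angle of view α = 2·arctan(w/2f) with w = 13.2 mm and f = 32.43 mm.
w/2f = 0.20352; arctan(0.20352) ≈ 11.5035°, so α ≈ 23.0069°.

23.01°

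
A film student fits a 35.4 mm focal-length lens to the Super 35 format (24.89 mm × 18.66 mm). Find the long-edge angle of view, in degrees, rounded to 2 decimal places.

Angle of view α = 2·arctan(w/2f) with w = 24.89 mm and f = 35.4 mm.
w/2f = 0.35155; arctan(0.35155) ≈ 19.3693°, so α ≈ 38.7386°.

38.74°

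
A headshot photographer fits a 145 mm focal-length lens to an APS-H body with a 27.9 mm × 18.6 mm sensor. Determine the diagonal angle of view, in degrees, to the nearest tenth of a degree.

13.2°

Sensor diagonal = √(27.9² + 18.6²) = √1124.3700 ≈ 33.5316 mm.
Angle of view α = 2·arctan(d/2f) with d = 33.5316 mm and f = 145 mm.
d/2f = 0.11563; arctan(0.11563) ≈ 6.5956°, so α ≈ 13.1912°.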